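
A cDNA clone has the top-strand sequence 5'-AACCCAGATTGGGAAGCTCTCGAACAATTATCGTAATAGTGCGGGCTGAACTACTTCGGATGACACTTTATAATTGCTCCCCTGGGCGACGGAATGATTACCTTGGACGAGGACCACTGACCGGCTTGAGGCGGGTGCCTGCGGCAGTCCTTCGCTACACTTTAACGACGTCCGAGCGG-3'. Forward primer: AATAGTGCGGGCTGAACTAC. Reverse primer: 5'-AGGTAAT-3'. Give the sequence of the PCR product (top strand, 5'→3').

5'-AATAGTGCGGGCTGAACTACTTCGGATGACACTTTATAATTGCTCCCCTGGGCGACGGAATGATTACCT-3'

Scanning the template, AATAGTGCGGGCTGAACTAC occurs at positions 35–54; this primer anneals to the bottom strand there with its 3' end pointing downstream.
Reverse complement of the reverse primer: ATTACCT. This occurs on the top strand at positions 97–103.
The product is the template from position 35 through 103 (69 bp).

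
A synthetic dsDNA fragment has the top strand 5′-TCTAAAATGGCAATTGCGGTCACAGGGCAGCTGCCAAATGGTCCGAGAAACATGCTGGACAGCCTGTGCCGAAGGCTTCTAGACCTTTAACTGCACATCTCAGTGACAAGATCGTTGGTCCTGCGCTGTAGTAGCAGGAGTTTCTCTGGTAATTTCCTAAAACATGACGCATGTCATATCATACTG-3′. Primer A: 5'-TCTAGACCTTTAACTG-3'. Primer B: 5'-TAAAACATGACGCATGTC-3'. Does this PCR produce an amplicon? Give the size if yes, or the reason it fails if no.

Primer A (TCTAGACCTTTAACTG) matches the top strand at positions 78–93 (3' end points downstream).
Primer B (TAAAACATGACGCATGTC) also matches the top strand directly, at positions 158–175 — its reverse complement GACATGCGTCATGTTTTA is not present.
Both primers anneal to the bottom strand with 3' ends pointing the same way, so neither can prime synthesis back toward the other.

No product — both primers anneal to the same strand and extend in the same direction.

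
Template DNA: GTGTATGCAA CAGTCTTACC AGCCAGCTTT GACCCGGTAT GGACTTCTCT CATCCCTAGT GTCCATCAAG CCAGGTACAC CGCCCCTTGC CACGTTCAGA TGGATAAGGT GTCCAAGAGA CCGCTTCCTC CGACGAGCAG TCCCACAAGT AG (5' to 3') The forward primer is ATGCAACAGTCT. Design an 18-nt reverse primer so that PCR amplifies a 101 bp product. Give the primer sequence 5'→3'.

5'-ATCCATCTGAACGTGGCA-3'

The forward primer binds at positions 5–16, so a 101 bp product ends at position 5 + 101 − 1 = 105.
The reverse primer anneals to the top strand over positions 88–105, i.e. to TGCCACGTTCAGATGGAT.
Its sequence written 5'→3' is the reverse complement: ATCCATCTGAACGTGGCA.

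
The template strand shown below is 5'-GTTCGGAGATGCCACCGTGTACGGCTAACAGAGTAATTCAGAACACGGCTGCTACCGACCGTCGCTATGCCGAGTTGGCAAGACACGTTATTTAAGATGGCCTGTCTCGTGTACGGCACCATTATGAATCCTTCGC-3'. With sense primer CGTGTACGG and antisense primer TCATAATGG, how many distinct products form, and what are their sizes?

The forward primer CGTGTACGG matches the top strand at positions 16–24, 108–116.
The reverse primer's reverse complement is CCATTATGA, matching at positions 119–127.
Each forward site pairs with the reverse site to give a product ending at position 127: sizes 112, 20 bp.

Two products: 112 bp, 20 bp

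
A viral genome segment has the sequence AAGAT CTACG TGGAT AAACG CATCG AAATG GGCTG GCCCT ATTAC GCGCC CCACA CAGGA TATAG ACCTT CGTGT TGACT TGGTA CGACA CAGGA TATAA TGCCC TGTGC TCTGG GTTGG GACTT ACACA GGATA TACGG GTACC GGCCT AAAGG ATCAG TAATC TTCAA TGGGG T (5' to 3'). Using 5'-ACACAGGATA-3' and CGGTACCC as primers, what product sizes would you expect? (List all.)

94 bp, 59 bp, 21 bp

The forward primer ACACAGGATA matches the top strand at positions 53–62, 88–97, 126–135.
The reverse primer's reverse complement is GGGTACCG, matching at positions 139–146.
Each forward site pairs with the reverse site to give a product ending at position 146: sizes 94, 59, 21 bp.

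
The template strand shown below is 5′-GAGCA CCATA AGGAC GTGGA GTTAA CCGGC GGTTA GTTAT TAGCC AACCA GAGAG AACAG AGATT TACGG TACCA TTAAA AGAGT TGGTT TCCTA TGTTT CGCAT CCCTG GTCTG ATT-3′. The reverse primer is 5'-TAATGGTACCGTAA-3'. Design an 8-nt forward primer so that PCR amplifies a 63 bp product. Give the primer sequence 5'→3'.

The reverse primer's reverse complement TTACGGTACCATTA matches the template at positions 65–78, so the product ends at position 78.
A 63 bp product then starts at position 78 − 63 + 1 = 16.
The forward primer is identical to the top strand there: GTGGAGTT.

5'-GTGGAGTT-3'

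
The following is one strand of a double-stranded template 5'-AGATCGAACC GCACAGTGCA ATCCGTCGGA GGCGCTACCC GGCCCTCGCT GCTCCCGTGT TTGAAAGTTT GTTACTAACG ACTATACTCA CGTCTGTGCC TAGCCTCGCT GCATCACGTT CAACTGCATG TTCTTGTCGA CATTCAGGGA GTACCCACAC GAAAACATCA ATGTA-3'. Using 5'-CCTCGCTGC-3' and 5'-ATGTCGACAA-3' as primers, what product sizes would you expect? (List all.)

100 bp, 40 bp

The forward primer CCTCGCTGC matches the top strand at positions 44–52, 104–112.
The reverse primer's reverse complement is TTGTCGACAT, matching at positions 134–143.
Each forward site pairs with the reverse site to give a product ending at position 143: sizes 100, 40 bp.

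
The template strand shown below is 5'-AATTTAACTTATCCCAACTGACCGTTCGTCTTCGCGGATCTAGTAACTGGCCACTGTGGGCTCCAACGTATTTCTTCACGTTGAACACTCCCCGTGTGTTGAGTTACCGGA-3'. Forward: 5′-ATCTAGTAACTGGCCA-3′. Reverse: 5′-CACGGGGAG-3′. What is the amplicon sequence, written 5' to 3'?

5'-ATCTAGTAACTGGCCACTGTGGGCTCCAACGTATTTCTTCACGTTGAACACTCCCCGTG-3'

Scanning the template, ATCTAGTAACTGGCCA occurs at positions 38–53; this primer anneals to the bottom strand there with its 3' end pointing downstream.
The reverse primer's reverse complement is CTCCCCGTG, which matches the template at positions 88–96.
The product is the template from position 38 through 96 (59 bp).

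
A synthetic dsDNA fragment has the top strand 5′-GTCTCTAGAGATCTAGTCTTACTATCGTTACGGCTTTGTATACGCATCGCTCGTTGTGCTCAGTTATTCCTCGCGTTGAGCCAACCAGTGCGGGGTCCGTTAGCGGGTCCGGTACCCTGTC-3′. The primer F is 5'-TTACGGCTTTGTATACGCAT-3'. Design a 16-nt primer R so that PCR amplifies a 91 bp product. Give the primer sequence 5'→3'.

The forward primer binds at positions 28–47, so a 91 bp product ends at position 28 + 91 − 1 = 118.
The reverse primer anneals to the top strand over positions 103–118, i.e. to GCGGGTCCGGTACCCT.
Its sequence written 5'→3' is the reverse complement: AGGGTACCGGACCCGC.

5'-AGGGTACCGGACCCGC-3'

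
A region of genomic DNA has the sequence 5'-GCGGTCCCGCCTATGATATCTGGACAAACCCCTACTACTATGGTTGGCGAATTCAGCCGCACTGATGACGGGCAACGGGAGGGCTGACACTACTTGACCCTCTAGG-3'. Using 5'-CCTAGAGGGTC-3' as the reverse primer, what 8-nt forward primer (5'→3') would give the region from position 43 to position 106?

5'-GTTGGCGA-3'

The reverse primer's reverse complement GACCCTCTAGG matches the template at positions 96–106; the product starts at position 43.
The forward primer is identical to the top strand over positions 43–50: GTTGGCGA.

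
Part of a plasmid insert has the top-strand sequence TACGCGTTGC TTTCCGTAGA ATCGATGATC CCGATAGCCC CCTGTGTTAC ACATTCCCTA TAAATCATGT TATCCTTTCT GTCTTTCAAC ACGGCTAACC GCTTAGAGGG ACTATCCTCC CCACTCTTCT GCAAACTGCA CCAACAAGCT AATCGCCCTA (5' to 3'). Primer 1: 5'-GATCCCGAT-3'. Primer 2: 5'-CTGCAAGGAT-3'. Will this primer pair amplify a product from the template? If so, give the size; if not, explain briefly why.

Primer 2 (CTGCAAGGAT) does not match the top strand, and its reverse complement ATCCTTGCAG does not match either.
With no annealing site for primer 2, no amplification occurs.

No product — primer 2 has no binding site in the template.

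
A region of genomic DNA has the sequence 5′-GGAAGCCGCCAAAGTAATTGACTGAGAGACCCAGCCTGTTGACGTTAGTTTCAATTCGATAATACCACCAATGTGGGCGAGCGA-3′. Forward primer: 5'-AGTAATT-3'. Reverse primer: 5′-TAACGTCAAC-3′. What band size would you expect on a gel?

35 bp

Forward primer AGTAATT is found on the top strand at positions 13–19.
Reverse complement of the reverse primer: GTTGACGTTA. This occurs on the top strand at positions 38–47.
The product runs from position 13 to position 47, so its length is 47 − 13 + 1 = 35 bp.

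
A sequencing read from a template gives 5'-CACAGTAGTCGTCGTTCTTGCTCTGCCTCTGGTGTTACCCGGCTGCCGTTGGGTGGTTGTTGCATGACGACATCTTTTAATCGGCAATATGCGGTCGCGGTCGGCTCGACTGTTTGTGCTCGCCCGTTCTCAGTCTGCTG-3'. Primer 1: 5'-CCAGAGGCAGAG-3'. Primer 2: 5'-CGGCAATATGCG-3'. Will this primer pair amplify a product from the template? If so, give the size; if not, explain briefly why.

Primer 1 (CCAGAGGCAGAG) has reverse complement CTCTGCCTCTGG, which matches the top strand at positions 21–32; primer 1 anneals to the top strand there with its 3' end pointing upstream toward position 21.
Primer 2 (CGGCAATATGCG) matches the top strand directly at positions 82–93; it anneals to the bottom strand with its 3' end pointing downstream toward position 93.
The 3' ends diverge (primer 1 extends toward position 1, primer 2 toward position 140), so the primers never converge on a shared product.

No product — the primers' 3' ends point away from each other.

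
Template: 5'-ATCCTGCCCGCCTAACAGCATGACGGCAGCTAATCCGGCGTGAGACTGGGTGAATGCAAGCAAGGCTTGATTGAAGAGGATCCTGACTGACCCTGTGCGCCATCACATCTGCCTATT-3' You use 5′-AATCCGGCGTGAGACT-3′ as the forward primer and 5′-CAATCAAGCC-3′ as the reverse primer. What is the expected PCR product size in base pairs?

42 bp

Forward primer AATCCGGCGTGAGACT is found on the top strand at positions 32–47.
Reverse complement of the reverse primer: GGCTTGATTG. This occurs on the top strand at positions 64–73.
Product length = (reverse-primer end) − (forward-primer start) + 1 = 73 − 32 + 1 = 42 bp.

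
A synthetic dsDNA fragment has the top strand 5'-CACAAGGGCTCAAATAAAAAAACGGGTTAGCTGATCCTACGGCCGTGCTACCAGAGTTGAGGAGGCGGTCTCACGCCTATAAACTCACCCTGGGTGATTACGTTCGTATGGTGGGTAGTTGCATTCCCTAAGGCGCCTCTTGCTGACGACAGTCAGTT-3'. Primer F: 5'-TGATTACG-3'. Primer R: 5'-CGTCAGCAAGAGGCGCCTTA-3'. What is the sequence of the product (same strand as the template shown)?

Forward primer TGATTACG is found on the top strand at positions 95–102.
The reverse primer's reverse complement is TAAGGCGCCTCTTGCTGACG, which matches the template at positions 129–148.
The product is the template from position 95 through 148 (54 bp).

5'-TGATTACGTTCGTATGGTGGGTAGTTGCATTCCCTAAGGCGCCTCTTGCTGACG-3'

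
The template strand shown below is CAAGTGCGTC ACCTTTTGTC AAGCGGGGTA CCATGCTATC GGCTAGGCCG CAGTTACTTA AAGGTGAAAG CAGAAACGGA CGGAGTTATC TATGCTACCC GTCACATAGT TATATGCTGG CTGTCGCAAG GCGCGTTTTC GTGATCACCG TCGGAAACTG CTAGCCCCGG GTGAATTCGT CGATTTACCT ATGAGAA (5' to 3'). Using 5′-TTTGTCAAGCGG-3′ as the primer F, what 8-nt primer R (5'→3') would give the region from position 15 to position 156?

The product's 3' end on the top strand is position 156.
The reverse primer anneals to the top strand over positions 149–156, i.e. to CGTCGGAA.
Its sequence written 5'→3' is the reverse complement: TTCCGACG.

5'-TTCCGACG-3'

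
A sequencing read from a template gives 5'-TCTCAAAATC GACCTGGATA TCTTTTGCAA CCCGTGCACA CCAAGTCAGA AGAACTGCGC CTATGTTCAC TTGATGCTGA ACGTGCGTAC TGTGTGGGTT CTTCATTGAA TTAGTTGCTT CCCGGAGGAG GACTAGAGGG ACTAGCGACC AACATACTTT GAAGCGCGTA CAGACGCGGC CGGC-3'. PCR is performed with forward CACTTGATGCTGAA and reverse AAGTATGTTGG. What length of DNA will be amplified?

The forward primer matches the template at positions 68–81.
Reverse complement of the reverse primer: CCAACATACTT. This occurs on the top strand at positions 149–159.
Product length = (reverse-primer end) − (forward-primer start) + 1 = 159 − 68 + 1 = 92 bp.

92 bp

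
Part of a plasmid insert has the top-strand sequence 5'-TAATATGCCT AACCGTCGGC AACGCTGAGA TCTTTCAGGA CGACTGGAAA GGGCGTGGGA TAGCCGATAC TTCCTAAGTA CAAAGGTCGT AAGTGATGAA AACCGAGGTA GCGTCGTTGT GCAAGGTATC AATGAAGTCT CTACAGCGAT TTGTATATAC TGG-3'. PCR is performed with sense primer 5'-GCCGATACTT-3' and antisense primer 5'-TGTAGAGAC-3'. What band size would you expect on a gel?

83 bp

Forward primer GCCGATACTT is found on the top strand at positions 63–72.
Reverse complement of the reverse primer: GTCTCTACA. This occurs on the top strand at positions 137–145.
Product length = (reverse-primer end) − (forward-primer start) + 1 = 145 − 63 + 1 = 83 bp.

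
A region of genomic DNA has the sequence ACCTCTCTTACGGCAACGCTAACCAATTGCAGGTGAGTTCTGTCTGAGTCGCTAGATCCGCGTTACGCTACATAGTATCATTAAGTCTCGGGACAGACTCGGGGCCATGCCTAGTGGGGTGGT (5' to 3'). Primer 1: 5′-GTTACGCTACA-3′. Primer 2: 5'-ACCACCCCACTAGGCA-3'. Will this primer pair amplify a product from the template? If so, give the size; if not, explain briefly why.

Primer 1 (GTTACGCTACA) matches the top strand at positions 62–72; it acts as a forward primer.
Primer 2's reverse complement is TGCCTAGTGGGGTGGT, matching the top strand at positions 108–123; it acts as a reverse primer.
The 3' ends face each other across positions 62–123, giving a 62 bp product.

Yes — a 62 bp product.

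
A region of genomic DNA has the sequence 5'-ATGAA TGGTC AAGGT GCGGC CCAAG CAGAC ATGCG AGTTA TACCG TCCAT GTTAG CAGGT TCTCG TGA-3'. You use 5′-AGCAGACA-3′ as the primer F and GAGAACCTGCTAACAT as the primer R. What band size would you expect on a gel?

Forward primer AGCAGACA is found on the top strand at positions 24–31.
The reverse primer's reverse complement is ATGTTAGCAGGTTCTC, which matches the template at positions 49–64.
The product runs from position 24 to position 64, so its length is 64 − 24 + 1 = 41 bp.

41 bp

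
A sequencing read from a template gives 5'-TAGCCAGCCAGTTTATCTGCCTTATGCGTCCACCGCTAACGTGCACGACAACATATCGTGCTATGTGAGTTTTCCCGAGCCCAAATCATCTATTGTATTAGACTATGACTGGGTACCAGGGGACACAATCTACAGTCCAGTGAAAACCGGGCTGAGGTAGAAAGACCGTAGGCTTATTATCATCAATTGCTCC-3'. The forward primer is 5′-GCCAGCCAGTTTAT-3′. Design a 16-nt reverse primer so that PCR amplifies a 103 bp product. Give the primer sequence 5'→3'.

The forward primer binds at positions 3–16, so a 103 bp product ends at position 3 + 103 − 1 = 105.
The reverse primer anneals to the top strand over positions 90–105, i.e. to CTATTGTATTAGACTA.
Its sequence written 5'→3' is the reverse complement: TAGTCTAATACAATAG.

5'-TAGTCTAATACAATAG-3'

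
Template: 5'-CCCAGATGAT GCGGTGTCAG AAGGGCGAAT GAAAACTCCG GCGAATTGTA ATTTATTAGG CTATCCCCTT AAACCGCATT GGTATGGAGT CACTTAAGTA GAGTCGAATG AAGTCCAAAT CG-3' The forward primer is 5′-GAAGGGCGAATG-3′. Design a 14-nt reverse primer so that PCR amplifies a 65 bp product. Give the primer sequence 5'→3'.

5'-TACCAATGCGGTTT-3'

The forward primer binds at positions 20–31, so a 65 bp product ends at position 20 + 65 − 1 = 84.
The reverse primer anneals to the top strand over positions 71–84, i.e. to AAACCGCATTGGTA.
Its sequence written 5'→3' is the reverse complement: TACCAATGCGGTTT.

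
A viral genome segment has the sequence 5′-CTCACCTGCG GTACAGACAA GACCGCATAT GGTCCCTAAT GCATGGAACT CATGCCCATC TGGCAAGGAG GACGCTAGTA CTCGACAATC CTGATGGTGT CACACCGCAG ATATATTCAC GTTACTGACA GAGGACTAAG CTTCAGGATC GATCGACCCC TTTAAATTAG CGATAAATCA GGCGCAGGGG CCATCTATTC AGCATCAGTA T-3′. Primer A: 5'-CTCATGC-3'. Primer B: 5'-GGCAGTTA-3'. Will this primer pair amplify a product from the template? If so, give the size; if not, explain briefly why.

Primer B (GGCAGTTA) does not match the top strand, and its reverse complement TAACTGCC does not match either.
With no annealing site for primer B, no amplification occurs.

No product — primer B has no binding site in the template.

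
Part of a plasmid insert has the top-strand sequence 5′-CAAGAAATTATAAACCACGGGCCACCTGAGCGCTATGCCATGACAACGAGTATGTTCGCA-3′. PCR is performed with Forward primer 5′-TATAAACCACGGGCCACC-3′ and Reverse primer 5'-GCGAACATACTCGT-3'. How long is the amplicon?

The forward primer matches the template at positions 9–26.
Taking the reverse complement of GCGAACATACTCGT gives ACGAGTATGTTCGC, found at positions 46–59 on the template; the primer anneals here to the top strand with its 3' end pointing upstream.
The product runs from position 9 to position 59, so its length is 59 − 9 + 1 = 51 bp.

51 bp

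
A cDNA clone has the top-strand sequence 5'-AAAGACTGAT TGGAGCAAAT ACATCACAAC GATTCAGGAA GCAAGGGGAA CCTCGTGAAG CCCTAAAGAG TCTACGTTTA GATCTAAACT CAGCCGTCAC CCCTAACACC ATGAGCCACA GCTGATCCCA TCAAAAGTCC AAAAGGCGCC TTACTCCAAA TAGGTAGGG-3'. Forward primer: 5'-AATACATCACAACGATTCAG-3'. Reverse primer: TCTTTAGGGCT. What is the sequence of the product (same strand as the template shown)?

Scanning the template, AATACATCACAACGATTCAG occurs at positions 18–37; this primer anneals to the bottom strand there with its 3' end pointing downstream.
Reverse complement of the reverse primer: AGCCCTAAAGA. This occurs on the top strand at positions 59–69.
The product is the template from position 18 through 69 (52 bp).

5'-AATACATCACAACGATTCAGGAAGCAAGGGGAACCTCGTGAAGCCCTAAAGA-3'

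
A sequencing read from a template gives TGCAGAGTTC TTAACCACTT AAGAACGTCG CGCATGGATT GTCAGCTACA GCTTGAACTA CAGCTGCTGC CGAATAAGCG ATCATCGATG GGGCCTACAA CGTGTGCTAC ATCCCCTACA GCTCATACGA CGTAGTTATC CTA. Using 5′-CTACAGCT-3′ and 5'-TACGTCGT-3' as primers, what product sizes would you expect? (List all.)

89 bp, 77 bp, 19 bp

The forward primer CTACAGCT matches the top strand at positions 46–53, 58–65, 116–123.
The reverse primer's reverse complement is ACGACGTA, matching at positions 127–134.
Each forward site pairs with the reverse site to give a product ending at position 134: sizes 89, 77, 19 bp.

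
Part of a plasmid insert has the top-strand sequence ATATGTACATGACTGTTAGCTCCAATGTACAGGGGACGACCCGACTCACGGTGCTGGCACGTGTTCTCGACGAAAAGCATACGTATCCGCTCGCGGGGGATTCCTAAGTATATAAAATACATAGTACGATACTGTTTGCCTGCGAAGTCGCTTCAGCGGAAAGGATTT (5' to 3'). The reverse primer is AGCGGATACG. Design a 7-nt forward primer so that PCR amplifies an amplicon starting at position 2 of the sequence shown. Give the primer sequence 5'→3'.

5'-TATGTAC-3'

The reverse primer's reverse complement CGTATCCGCT matches the template at positions 82–91; the product starts at position 2.
The forward primer is identical to the top strand over positions 2–8: TATGTAC.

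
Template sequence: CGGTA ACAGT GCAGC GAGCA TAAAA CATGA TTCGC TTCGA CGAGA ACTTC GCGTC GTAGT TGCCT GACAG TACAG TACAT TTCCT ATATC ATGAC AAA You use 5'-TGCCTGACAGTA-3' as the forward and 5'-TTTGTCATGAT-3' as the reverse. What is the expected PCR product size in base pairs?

The forward primer matches the template at positions 61–72.
The reverse primer's reverse complement is ATCATGACAAA, which matches the template at positions 88–98.
Amplicon spans positions 61–98: 38 bp.

38 bp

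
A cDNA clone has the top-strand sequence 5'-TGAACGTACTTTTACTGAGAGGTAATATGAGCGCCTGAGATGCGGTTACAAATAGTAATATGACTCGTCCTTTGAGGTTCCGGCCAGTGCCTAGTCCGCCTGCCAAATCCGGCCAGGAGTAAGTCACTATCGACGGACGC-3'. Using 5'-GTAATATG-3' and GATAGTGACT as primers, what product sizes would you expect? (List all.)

The forward primer GTAATATG matches the top strand at positions 22–29, 55–62.
The reverse primer's reverse complement is AGTCACTATC, matching at positions 122–131.
Each forward site pairs with the reverse site to give a product ending at position 131: sizes 110, 77 bp.

110 bp, 77 bp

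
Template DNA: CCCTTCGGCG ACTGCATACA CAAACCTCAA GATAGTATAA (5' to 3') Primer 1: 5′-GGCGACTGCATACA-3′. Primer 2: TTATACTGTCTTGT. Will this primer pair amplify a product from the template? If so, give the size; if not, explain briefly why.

Primer 2 (TTATACTGTCTTGT) does not match the top strand, and its reverse complement ACAAGACAGTATAA does not match either.
With no annealing site for primer 2, no amplification occurs.

No product — primer 2 has no binding site in the template.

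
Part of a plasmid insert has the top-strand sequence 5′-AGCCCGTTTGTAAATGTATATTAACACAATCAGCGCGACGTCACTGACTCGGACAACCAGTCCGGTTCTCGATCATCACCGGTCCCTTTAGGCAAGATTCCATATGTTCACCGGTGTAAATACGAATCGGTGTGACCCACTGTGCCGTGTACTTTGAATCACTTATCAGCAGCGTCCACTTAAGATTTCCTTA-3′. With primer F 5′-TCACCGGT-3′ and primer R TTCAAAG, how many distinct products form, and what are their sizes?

The forward primer TCACCGGT matches the top strand at positions 76–83, 108–115.
The reverse primer's reverse complement is CTTTGAA, matching at positions 152–158.
Each forward site pairs with the reverse site to give a product ending at position 158: sizes 83, 51 bp.

Two products: 83 bp, 51 bp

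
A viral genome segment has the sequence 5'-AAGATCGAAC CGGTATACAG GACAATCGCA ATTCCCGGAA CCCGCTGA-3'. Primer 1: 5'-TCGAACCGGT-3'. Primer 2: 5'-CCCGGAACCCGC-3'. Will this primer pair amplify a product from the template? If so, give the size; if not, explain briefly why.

Primer 1 (TCGAACCGGT) matches the top strand at positions 5–14 (3' end points downstream).
Primer 2 (CCCGGAACCCGC) also matches the top strand directly, at positions 34–45 — its reverse complement GCGGGTTCCGGG is not present.
Both primers anneal to the bottom strand with 3' ends pointing the same way, so neither can prime synthesis back toward the other.

No product — both primers anneal to the same strand and extend in the same direction.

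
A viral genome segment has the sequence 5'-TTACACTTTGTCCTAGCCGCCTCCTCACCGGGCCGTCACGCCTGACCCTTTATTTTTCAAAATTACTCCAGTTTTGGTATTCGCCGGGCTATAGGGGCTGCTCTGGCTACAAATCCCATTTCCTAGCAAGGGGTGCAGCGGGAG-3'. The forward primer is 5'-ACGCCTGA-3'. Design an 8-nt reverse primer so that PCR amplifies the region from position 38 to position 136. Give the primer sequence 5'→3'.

The product's 3' end on the top strand is position 136.
The reverse primer anneals to the top strand over positions 129–136, i.e. to AGGGGTGC.
Its sequence written 5'→3' is the reverse complement: GCACCCCT.

5'-GCACCCCT-3'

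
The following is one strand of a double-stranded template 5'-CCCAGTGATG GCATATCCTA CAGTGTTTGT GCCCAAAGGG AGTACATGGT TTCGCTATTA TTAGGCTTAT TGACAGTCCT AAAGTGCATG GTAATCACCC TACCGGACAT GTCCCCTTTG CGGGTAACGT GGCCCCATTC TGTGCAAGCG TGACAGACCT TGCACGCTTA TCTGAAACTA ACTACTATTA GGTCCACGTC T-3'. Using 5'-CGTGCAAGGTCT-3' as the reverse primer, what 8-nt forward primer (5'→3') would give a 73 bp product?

5'-ATCACCCT-3'

The reverse primer's reverse complement AGACCTTGCACG matches the template at positions 155–166, so the product ends at position 166.
A 73 bp product then starts at position 166 − 73 + 1 = 94.
The forward primer is identical to the top strand there: ATCACCCT.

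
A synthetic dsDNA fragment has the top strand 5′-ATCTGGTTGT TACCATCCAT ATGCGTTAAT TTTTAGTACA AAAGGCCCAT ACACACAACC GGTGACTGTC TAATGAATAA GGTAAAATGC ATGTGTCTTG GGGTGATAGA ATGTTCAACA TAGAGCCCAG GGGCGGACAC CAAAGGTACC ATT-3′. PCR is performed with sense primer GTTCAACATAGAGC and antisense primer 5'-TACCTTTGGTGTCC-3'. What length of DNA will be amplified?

36 bp

Forward primer GTTCAACATAGAGC is found on the top strand at positions 113–126.
The reverse primer's reverse complement is GGACACCAAAGGTA, which matches the template at positions 135–148.
The product runs from position 113 to position 148, so its length is 148 − 113 + 1 = 36 bp.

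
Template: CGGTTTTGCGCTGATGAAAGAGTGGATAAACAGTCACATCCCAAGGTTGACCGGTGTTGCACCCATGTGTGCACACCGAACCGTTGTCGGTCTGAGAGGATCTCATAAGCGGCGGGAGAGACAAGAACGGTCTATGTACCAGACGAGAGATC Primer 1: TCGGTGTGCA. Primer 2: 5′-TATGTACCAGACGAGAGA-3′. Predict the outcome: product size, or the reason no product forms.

No product — the primers' 3' ends point away from each other.

Primer 1 (TCGGTGTGCA) has reverse complement TGCACACCGA, which matches the top strand at positions 70–79; primer 1 anneals to the top strand there with its 3' end pointing upstream toward position 70.
Primer 2 (TATGTACCAGACGAGAGA) matches the top strand directly at positions 133–150; it anneals to the bottom strand with its 3' end pointing downstream toward position 150.
The 3' ends diverge (primer 1 extends toward position 1, primer 2 toward position 152), so the primers never converge on a shared product.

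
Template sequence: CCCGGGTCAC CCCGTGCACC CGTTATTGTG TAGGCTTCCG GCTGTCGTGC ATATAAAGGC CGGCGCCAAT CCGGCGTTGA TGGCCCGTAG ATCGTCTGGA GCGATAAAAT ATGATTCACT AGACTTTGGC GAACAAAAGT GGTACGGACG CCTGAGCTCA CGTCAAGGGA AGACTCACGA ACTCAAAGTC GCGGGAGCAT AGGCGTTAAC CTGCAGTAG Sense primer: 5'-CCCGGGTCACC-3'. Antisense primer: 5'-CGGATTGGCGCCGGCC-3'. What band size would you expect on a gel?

73 bp

Scanning the template, CCCGGGTCACC occurs at positions 1–11; this primer anneals to the bottom strand there with its 3' end pointing downstream.
The reverse primer's reverse complement is GGCCGGCGCCAATCCG, which matches the template at positions 58–73.
The product runs from position 1 to position 73, so its length is 73 − 1 + 1 = 73 bp.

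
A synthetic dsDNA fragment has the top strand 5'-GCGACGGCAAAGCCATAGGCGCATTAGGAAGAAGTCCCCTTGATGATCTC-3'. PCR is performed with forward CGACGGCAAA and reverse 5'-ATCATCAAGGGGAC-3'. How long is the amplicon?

The forward primer matches the template at positions 2–11.
Reverse complement of the reverse primer: GTCCCCTTGATGAT. This occurs on the top strand at positions 34–47.
Product length = (reverse-primer end) − (forward-primer start) + 1 = 47 − 2 + 1 = 46 bp.

46 bp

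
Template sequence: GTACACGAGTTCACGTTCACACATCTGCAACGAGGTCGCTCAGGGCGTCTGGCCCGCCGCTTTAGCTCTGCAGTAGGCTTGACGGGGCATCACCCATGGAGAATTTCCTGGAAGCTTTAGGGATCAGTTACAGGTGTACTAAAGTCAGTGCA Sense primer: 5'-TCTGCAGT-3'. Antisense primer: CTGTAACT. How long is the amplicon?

Forward primer TCTGCAGT is found on the top strand at positions 67–74.
Reverse complement of the reverse primer: AGTTACAG. This occurs on the top strand at positions 126–133.
Amplicon spans positions 67–133: 67 bp.

67 bp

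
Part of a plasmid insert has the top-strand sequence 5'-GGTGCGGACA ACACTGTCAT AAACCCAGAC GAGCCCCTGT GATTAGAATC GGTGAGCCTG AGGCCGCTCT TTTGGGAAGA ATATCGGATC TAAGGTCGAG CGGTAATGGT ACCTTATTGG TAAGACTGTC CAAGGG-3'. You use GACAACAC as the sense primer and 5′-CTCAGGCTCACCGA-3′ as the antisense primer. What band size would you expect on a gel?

56 bp

Forward primer GACAACAC is found on the top strand at positions 7–14.
The reverse primer's reverse complement is TCGGTGAGCCTGAG, which matches the template at positions 49–62.
Product length = (reverse-primer end) − (forward-primer start) + 1 = 62 − 7 + 1 = 56 bp.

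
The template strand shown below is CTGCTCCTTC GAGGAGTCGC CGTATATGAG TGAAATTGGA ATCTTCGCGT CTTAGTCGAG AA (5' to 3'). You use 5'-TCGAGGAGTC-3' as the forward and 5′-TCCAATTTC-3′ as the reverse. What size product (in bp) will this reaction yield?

The forward primer matches the template at positions 9–18.
Taking the reverse complement of TCCAATTTC gives GAAATTGGA, found at positions 32–40 on the template; the primer anneals here to the top strand with its 3' end pointing upstream.
The product runs from position 9 to position 40, so its length is 40 − 9 + 1 = 32 bp.

32 bp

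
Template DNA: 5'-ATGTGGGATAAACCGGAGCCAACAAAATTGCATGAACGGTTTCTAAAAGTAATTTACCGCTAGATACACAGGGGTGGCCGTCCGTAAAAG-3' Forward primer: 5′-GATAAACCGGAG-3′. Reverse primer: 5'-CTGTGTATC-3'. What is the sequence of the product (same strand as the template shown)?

5'-GATAAACCGGAGCCAACAAAATTGCATGAACGGTTTCTAAAAGTAATTTACCGCTAGATACACAG-3'

Scanning the template, GATAAACCGGAG occurs at positions 7–18; this primer anneals to the bottom strand there with its 3' end pointing downstream.
The reverse primer's reverse complement is GATACACAG, which matches the template at positions 63–71.
The product is the template from position 7 through 71 (65 bp).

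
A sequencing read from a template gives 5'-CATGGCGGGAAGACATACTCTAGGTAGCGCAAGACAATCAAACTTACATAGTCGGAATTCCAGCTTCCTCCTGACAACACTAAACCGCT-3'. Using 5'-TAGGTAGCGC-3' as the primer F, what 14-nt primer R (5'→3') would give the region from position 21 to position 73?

The product's 3' end on the top strand is position 73.
The reverse primer anneals to the top strand over positions 60–73, i.e. to CCAGCTTCCTCCTG.
Its sequence written 5'→3' is the reverse complement: CAGGAGGAAGCTGG.

5'-CAGGAGGAAGCTGG-3'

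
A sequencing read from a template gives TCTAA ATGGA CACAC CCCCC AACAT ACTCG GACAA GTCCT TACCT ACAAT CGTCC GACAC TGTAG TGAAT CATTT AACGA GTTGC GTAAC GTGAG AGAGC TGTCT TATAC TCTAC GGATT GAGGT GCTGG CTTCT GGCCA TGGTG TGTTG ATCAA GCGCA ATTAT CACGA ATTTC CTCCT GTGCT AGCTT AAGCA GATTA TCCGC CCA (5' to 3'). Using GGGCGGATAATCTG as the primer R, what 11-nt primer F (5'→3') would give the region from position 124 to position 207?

5'-GTGCTGGCTTC-3'

The reverse primer's reverse complement CAGATTATCCGCCC matches the template at positions 194–207; the product starts at position 124.
The forward primer is identical to the top strand over positions 124–134: GTGCTGGCTTC.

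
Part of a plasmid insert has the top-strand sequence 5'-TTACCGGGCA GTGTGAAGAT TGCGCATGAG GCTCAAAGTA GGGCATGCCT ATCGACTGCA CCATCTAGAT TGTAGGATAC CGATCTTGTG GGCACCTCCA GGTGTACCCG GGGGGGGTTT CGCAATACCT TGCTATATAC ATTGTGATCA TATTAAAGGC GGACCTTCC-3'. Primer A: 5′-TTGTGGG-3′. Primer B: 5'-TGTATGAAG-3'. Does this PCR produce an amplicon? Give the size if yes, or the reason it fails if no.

No product — primer B has no binding site in the template.

Primer B (TGTATGAAG) does not match the top strand, and its reverse complement CTTCATACA does not match either.
With no annealing site for primer B, no amplification occurs.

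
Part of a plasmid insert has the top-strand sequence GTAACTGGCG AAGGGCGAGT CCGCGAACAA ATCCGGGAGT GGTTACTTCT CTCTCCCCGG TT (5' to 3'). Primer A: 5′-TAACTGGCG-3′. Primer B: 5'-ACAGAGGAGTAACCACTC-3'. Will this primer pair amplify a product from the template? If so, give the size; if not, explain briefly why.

No product — primer B has no binding site in the template.

Primer B (ACAGAGGAGTAACCACTC) does not match the top strand, and its reverse complement GAGTGGTTACTCCTCTGT does not match either.
With no annealing site for primer B, no amplification occurs.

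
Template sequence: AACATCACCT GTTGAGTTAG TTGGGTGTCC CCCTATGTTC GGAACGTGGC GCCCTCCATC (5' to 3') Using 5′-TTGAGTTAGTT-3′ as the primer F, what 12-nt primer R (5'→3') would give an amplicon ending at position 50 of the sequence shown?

5'-GCCACGTTCCGA-3'

The forward primer binds at positions 12–22; the product's 3' end on the top strand is position 50.
The reverse primer anneals to the top strand over positions 39–50, i.e. to TCGGAACGTGGC.
Its sequence written 5'→3' is the reverse complement: GCCACGTTCCGA.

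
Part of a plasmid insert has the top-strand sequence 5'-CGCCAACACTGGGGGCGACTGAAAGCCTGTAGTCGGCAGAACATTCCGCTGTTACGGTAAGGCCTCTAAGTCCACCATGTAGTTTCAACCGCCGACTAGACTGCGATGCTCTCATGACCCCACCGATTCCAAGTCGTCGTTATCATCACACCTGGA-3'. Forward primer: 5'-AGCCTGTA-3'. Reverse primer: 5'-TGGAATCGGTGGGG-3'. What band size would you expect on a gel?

108 bp

Scanning the template, AGCCTGTA occurs at positions 24–31; this primer anneals to the bottom strand there with its 3' end pointing downstream.
Reverse complement of the reverse primer: CCCCACCGATTCCA. This occurs on the top strand at positions 118–131.
The product runs from position 24 to position 131, so its length is 131 − 24 + 1 = 108 bp.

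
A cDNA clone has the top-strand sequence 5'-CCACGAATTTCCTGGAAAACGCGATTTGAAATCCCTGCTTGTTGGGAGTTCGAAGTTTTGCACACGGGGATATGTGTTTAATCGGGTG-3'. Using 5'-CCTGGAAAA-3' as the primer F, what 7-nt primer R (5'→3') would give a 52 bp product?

5'-TGCAAAA-3'

The forward primer binds at positions 11–19, so a 52 bp product ends at position 11 + 52 − 1 = 62.
The reverse primer anneals to the top strand over positions 56–62, i.e. to TTTTGCA.
Its sequence written 5'→3' is the reverse complement: TGCAAAA.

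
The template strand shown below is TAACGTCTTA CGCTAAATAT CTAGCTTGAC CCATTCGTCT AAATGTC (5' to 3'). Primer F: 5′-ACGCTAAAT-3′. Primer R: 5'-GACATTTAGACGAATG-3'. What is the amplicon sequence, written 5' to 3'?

The forward primer matches the template at positions 10–18.
The reverse primer's reverse complement is CATTCGTCTAAATGTC, which matches the template at positions 32–47.
The product is the template from position 10 through 47 (38 bp).

5'-ACGCTAAATATCTAGCTTGACCCATTCGTCTAAATGTC-3'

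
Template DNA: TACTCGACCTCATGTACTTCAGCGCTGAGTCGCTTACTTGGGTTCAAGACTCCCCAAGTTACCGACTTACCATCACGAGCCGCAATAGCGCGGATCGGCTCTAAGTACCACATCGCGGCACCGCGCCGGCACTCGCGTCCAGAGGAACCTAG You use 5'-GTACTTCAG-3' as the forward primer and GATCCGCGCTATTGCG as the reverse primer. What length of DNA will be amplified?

Scanning the template, GTACTTCAG occurs at positions 14–22; this primer anneals to the bottom strand there with its 3' end pointing downstream.
The reverse primer's reverse complement is CGCAATAGCGCGGATC, which matches the template at positions 81–96.
Amplicon spans positions 14–96: 83 bp.

83 bp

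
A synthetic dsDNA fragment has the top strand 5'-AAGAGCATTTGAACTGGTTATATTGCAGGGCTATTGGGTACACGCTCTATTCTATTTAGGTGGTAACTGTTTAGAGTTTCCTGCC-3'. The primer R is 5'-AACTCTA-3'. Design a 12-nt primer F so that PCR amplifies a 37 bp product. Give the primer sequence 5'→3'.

The reverse primer's reverse complement TAGAGTT matches the template at positions 72–78, so the product ends at position 78.
A 37 bp product then starts at position 78 − 37 + 1 = 42.
The forward primer is identical to the top strand there: ACGCTCTATTCT.

5'-ACGCTCTATTCT-3'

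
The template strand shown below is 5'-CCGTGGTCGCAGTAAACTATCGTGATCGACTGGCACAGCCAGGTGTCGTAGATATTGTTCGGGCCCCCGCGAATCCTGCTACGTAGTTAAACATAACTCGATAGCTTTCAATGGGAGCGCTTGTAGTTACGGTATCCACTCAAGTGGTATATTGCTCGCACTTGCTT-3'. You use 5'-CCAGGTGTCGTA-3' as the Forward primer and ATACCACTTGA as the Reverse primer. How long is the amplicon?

112 bp

The forward primer matches the template at positions 39–50.
The reverse primer's reverse complement is TCAAGTGGTAT, which matches the template at positions 140–150.
The product runs from position 39 to position 150, so its length is 150 − 39 + 1 = 112 bp.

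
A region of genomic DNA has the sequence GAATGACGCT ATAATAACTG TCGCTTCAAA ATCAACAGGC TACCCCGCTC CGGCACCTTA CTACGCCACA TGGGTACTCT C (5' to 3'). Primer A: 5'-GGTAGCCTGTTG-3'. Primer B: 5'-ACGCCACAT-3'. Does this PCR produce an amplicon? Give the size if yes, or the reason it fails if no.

No product — the primers' 3' ends point away from each other.

Primer A (GGTAGCCTGTTG) has reverse complement CAACAGGCTACC, which matches the top strand at positions 33–44; primer A anneals to the top strand there with its 3' end pointing upstream toward position 33.
Primer B (ACGCCACAT) matches the top strand directly at positions 63–71; it anneals to the bottom strand with its 3' end pointing downstream toward position 71.
The 3' ends diverge (primer A extends toward position 1, primer B toward position 81), so the primers never converge on a shared product.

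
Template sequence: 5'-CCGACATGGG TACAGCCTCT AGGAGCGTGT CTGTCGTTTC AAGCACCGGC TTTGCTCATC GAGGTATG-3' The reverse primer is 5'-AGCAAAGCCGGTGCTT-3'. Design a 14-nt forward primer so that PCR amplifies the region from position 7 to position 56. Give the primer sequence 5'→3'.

The reverse primer's reverse complement AAGCACCGGCTTTGCT matches the template at positions 41–56; the product starts at position 7.
The forward primer is identical to the top strand over positions 7–20: TGGGTACAGCCTCT.

5'-TGGGTACAGCCTCT-3'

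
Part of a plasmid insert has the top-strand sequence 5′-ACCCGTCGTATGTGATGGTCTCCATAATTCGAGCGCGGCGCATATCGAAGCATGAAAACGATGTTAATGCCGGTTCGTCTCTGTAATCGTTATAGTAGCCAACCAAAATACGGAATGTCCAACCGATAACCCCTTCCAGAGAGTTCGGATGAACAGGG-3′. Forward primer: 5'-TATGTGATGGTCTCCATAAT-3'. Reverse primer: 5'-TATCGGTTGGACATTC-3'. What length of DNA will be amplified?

The forward primer matches the template at positions 9–28.
The reverse primer's reverse complement is GAATGTCCAACCGATA, which matches the template at positions 113–128.
Product length = (reverse-primer end) − (forward-primer start) + 1 = 128 − 9 + 1 = 120 bp.

120 bp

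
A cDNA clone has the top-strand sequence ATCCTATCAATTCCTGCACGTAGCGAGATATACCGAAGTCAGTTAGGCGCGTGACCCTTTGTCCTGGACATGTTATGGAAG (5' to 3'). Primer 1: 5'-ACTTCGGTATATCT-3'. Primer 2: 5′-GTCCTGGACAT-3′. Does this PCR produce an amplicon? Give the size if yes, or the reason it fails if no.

Primer 1 (ACTTCGGTATATCT) has reverse complement AGATATACCGAAGT, which matches the top strand at positions 26–39; primer 1 anneals to the top strand there with its 3' end pointing upstream toward position 26.
Primer 2 (GTCCTGGACAT) matches the top strand directly at positions 61–71; it anneals to the bottom strand with its 3' end pointing downstream toward position 71.
The 3' ends diverge (primer 1 extends toward position 1, primer 2 toward position 81), so the primers never converge on a shared product.

No product — the primers' 3' ends point away from each other.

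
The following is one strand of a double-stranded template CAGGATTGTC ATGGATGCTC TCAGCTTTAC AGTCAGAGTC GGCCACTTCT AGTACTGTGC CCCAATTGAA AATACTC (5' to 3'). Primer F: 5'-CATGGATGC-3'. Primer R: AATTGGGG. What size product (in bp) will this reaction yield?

58 bp

The forward primer matches the template at positions 10–18.
The reverse primer's reverse complement is CCCCAATT, which matches the template at positions 60–67.
Product length = (reverse-primer end) − (forward-primer start) + 1 = 67 − 10 + 1 = 58 bp.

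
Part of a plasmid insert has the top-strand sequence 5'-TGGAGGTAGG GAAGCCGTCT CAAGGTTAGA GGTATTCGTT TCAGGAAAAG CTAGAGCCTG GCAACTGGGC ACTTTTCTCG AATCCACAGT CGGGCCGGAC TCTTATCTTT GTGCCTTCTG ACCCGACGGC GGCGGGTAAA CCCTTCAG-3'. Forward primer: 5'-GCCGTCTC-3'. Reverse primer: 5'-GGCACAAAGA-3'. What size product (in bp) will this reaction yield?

102 bp

Forward primer GCCGTCTC is found on the top strand at positions 14–21.
Reverse complement of the reverse primer: TCTTTGTGCC. This occurs on the top strand at positions 106–115.
Product length = (reverse-primer end) − (forward-primer start) + 1 = 115 − 14 + 1 = 102 bp.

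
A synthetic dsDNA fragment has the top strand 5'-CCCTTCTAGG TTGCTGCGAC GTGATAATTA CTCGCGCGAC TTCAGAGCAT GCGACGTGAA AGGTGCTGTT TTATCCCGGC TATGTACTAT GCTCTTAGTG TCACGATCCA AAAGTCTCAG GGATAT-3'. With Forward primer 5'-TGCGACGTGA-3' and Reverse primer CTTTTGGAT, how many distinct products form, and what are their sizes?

The forward primer TGCGACGTGA matches the top strand at positions 15–24, 50–59.
The reverse primer's reverse complement is ATCCAAAAG, matching at positions 106–114.
Each forward site pairs with the reverse site to give a product ending at position 114: sizes 100, 65 bp.

Two products: 100 bp, 65 bp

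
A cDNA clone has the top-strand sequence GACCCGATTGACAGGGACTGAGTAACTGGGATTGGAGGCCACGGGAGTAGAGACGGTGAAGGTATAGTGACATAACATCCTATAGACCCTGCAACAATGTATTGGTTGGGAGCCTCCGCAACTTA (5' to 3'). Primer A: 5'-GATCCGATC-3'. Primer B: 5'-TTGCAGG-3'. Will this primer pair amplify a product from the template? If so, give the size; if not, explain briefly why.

No product — primer A has no binding site in the template.

Primer A (GATCCGATC) does not match the top strand, and its reverse complement GATCGGATC does not match either.
With no annealing site for primer A, no amplification occurs.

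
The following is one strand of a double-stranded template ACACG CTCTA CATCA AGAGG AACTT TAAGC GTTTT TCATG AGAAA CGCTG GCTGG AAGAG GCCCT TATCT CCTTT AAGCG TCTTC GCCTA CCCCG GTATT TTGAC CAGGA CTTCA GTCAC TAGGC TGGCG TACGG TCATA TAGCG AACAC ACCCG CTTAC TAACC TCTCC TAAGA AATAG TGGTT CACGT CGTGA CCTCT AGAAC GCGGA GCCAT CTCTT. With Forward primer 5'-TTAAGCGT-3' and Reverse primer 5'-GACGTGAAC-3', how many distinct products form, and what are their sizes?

The forward primer TTAAGCGT matches the top strand at positions 25–32, 74–81.
The reverse primer's reverse complement is GTTCACGTC, matching at positions 183–191.
Each forward site pairs with the reverse site to give a product ending at position 191: sizes 167, 118 bp.

Two products: 167 bp, 118 bp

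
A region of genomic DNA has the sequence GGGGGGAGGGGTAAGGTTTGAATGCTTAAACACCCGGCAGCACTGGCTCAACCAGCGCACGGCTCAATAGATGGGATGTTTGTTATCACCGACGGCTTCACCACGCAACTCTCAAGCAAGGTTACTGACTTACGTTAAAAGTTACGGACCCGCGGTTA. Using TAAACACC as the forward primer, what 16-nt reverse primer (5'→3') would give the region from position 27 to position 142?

5'-ACTTTTAACGTAAGTC-3'

The product's 3' end on the top strand is position 142.
The reverse primer anneals to the top strand over positions 127–142, i.e. to GACTTACGTTAAAAGT.
Its sequence written 5'→3' is the reverse complement: ACTTTTAACGTAAGTC.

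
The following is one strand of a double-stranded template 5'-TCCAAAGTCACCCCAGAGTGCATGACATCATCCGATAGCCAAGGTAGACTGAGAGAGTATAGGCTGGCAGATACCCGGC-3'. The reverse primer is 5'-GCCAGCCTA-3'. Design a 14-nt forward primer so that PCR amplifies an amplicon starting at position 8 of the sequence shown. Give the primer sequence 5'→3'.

The reverse primer's reverse complement TAGGCTGGC matches the template at positions 60–68; the product starts at position 8.
The forward primer is identical to the top strand over positions 8–21: TCACCCCAGAGTGC.

5'-TCACCCCAGAGTGC-3'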